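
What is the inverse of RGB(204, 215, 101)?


Invert: (255-R, 255-G, 255-B)
R: 255-204 = 51
G: 255-215 = 40
B: 255-101 = 154
= RGB(51, 40, 154)


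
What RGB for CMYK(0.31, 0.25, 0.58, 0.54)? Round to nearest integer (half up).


R = 255 × (1-C) × (1-K) = 255 × 0.69 × 0.46 = 80.937 → 81
G = 255 × (1-M) × (1-K) = 255 × 0.75 × 0.46 = 87.975 → 88
B = 255 × (1-Y) × (1-K) = 255 × 0.42 × 0.46 = 49.266 → 49
= RGB(81, 88, 49)


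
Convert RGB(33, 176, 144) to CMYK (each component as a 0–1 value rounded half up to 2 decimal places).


R'=33/255≈0.1294, G'=176/255≈0.6902, B'=144/255≈0.5647
K = 1 - max(R',G',B') = 1 - 176/255 = 79/255 = 0.30980… → 0.31
(1-R'-K)/(1-K) simplifies to (max-R)/max with max = 176:
C = (176-33)/176 = 143/176 = 0.8125 → 0.81
M = (176-176)/176 = 0/176 = 0 → 0.00
Y = (176-144)/176 = 32/176 = 0.18181… → 0.18
= CMYK(0.81, 0.00, 0.18, 0.31)


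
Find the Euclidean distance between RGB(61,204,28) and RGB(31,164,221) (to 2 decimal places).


d = √[(R₁-R₂)² + (G₁-G₂)² + (B₁-B₂)²]
d = √[(61-31)² + (204-164)² + (28-221)²]
d = √[900 + 1600 + 37249]
d = √39749
d ≈ 199.37


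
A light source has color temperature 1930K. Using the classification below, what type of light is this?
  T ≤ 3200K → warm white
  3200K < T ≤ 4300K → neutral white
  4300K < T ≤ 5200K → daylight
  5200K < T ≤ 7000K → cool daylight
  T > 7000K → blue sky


Temperature: 1930K
1930K ≤ 3200K → warm white
Classification: warm white


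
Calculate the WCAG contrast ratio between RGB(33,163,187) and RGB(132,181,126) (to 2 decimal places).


Linearize each sRGB channel c=v/255: c/12.92 if c ≤ 0.04045 else ((c+0.055)/1.055)^2.4
L = 0.2126×R_lin + 0.7152×G_lin + 0.0722×B_lin
Color 1 (33,163,187):
  R=33: 33/255≈0.1294 > 0.04045 → ((0.1294+0.055)/1.055)^2.4 ≈ 0.01521
  G=163: 163/255≈0.6392 > 0.04045 → ((0.6392+0.055)/1.055)^2.4 ≈ 0.36625
  B=187: 187/255≈0.7333 > 0.04045 → ((0.7333+0.055)/1.055)^2.4 ≈ 0.49693
  L1 = 0.2126×0.01521 + 0.7152×0.36625 + 0.0722×0.49693 ≈ 0.30106
Color 2 (132,181,126):
  R=132: 132/255≈0.5176 > 0.04045 → ((0.5176+0.055)/1.055)^2.4 ≈ 0.23074
  G=181: 181/255≈0.7098 > 0.04045 → ((0.7098+0.055)/1.055)^2.4 ≈ 0.46208
  B=126: 126/255≈0.4941 > 0.04045 → ((0.4941+0.055)/1.055)^2.4 ≈ 0.20864
  L2 = 0.2126×0.23074 + 0.7152×0.46208 + 0.0722×0.20864 ≈ 0.39460
Lighter = 0.39460, Darker = 0.30106
Ratio = (L_lighter + 0.05) / (L_darker + 0.05)
Ratio = (0.39460 + 0.05) / (0.30106 + 0.05) = 0.44460 / 0.35106 ≈ 1.2665
Ratio ≈ 1.27:1


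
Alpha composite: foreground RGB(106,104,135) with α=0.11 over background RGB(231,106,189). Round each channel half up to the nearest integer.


C = α×F + (1-α)×B, with 1-α = 0.89
R: 0.11×106 + 0.89×231 = 11.66 + 205.59 = 217.25 → 217
G: 0.11×104 + 0.89×106 = 11.44 + 94.34 = 105.78 → 106
B: 0.11×135 + 0.89×189 = 14.85 + 168.21 = 183.06 → 183
= RGB(217, 106, 183)


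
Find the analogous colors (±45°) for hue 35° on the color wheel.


Base hue: 35°
Left analog: (35 - 45) mod 360 = 350°
Right analog: (35 + 45) mod 360 = 80°
Analogous hues = 350° and 80°


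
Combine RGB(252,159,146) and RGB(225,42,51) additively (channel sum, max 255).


Additive: each channel = min(255, C₁+C₂)
R: 252+225 = 477 → 255
G: 159+42 = 201 → 201
B: 146+51 = 197 → 197
= RGB(255, 201, 197)


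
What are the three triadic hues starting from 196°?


Triadic: equally spaced at 120° intervals
H1 = 196°
H2 = (196 + 120) mod 360 = 316°
H3 = (196 + 240) mod 360 = 76°
Triadic = 196°, 316°, 76°


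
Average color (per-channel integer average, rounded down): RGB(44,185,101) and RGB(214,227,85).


Midpoint: each channel = ⌊(C₁+C₂)/2⌋
R: ⌊(44+214)/2⌋ = 129
G: ⌊(185+227)/2⌋ = 206
B: ⌊(101+85)/2⌋ = 93
= RGB(129, 206, 93)


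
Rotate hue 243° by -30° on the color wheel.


New hue = (H + rotation) mod 360
New hue = (243 -30) mod 360
= 213 mod 360
= 213°


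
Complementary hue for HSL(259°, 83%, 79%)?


Complement = opposite side of color wheel = hue + 180°
H' = (259 + 180) mod 360 = 79°
S and L unchanged.
= HSL(79°, 83%, 79%)


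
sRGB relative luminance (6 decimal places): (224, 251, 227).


Linearize each channel (sRGB transfer function): c = v/255; c_lin = c/12.92 if c ≤ 0.04045, else ((c+0.055)/1.055)^2.4
  R: 224/255 ≈ 0.878431 > 0.04045 → ((0.878431+0.055)/1.055)^2.4 ≈ 0.745404
  G: 251/255 ≈ 0.984314 > 0.04045 → ((0.984314+0.055)/1.055)^2.4 ≈ 0.964686
  B: 227/255 ≈ 0.890196 > 0.04045 → ((0.890196+0.055)/1.055)^2.4 ≈ 0.768151
R_lin = 0.745404, G_lin = 0.964686, B_lin = 0.768151
L = 0.2126×R + 0.7152×G + 0.0722×B
L = 0.2126×0.745404 + 0.7152×0.964686 + 0.0722×0.768151
L ≈ 0.903877


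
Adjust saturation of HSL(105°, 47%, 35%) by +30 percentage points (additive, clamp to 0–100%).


Original S = 47%
Adjustment = +30 percentage points
New S = 47 + (30) = 77
Clamp to [0, 100] → 77
= HSL(105°, 77%, 35%)


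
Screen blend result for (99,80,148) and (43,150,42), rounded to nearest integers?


Screen: C = 255 - (255-A)×(255-B)/255, rounded to nearest integer
R: 255 - (255-99)×(255-43)/255 = 255 - 33072/255 ≈ 255 - 129.694 = 125.306 → 125
G: 255 - (255-80)×(255-150)/255 = 255 - 18375/255 ≈ 255 - 72.059 = 182.941 → 183
B: 255 - (255-148)×(255-42)/255 = 255 - 22791/255 ≈ 255 - 89.376 = 165.624 → 166
= RGB(125, 183, 166)


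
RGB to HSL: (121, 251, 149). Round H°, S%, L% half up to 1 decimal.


Normalize: R'=121/255≈0.4745, G'=251/255≈0.9843, B'=149/255≈0.5843
Max=251/255, Min=121/255, Δ=Max-Min=130/255
L = (Max+Min)/2 = (251+121)/510 = 372/510 = 0.72941… → L = 72.9%
L > 0.5 → S = Δ/(2-Max-Min) = 130/(510-251-121) = 130/138 = 0.94202… → S = 94.2%
(the 1/255 factors cancel in S and H, so raw channel differences can be used)
Max is G' → H = 60 × ((B-R)/Δ + 2) = 60 × ((149-121)/130 + 2)
  28/130 + 2 = 0.2153… + 2 = 2.2153…
  H = 60 × 2.2153… = 132.923…° → H = 132.9°
= HSL(132.9°, 94.2%, 72.9%)


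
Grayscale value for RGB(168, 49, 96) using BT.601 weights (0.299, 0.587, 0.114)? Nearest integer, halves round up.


Gray = 0.299×R + 0.587×G + 0.114×B
Gray = 0.299×168 + 0.587×49 + 0.114×96
Gray = 50.232 + 28.763 + 10.944
Gray = 89.939 → round half up → 90
Gray = 90


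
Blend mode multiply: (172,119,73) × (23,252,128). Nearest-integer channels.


Multiply: C = A×B/255, rounded to nearest integer
R: 172×23/255 = 3956/255 ≈ 15.514 → 16
G: 119×252/255 = 29988/255 ≈ 117.600 → 118
B: 73×128/255 = 9344/255 ≈ 36.643 → 37
= RGB(16, 118, 37)


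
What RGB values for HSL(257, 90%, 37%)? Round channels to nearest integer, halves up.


H=257°, S=0.90, L=0.37
C = (1-|2L-1|)×S = (1-|-0.26|)×0.90 = 0.666
H' = H/60 = 257/60 ≈ 4.2833; X = C×(1-|H' mod 2 - 1|) = 0.1887
m = L - C/2 = 0.37 - 0.333 = 0.037
Sector ⌊H'⌋ = 4 → (R',G',B') = (0.1887, 0.0, 0.666)
RGB = ((R'+m)×255, (G'+m)×255, (B'+m)×255) = (57.5535, 9.435, 179.265)
Round half up → RGB(58, 9, 179)


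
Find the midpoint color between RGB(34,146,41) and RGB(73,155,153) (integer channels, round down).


Midpoint: each channel = ⌊(C₁+C₂)/2⌋
R: ⌊(34+73)/2⌋ = 53
G: ⌊(146+155)/2⌋ = 150
B: ⌊(41+153)/2⌋ = 97
= RGB(53, 150, 97)


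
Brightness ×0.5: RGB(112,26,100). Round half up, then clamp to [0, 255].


Multiply each channel by 0.5, round half up, clamp to [0, 255]
R: 112×0.5 = 56
G: 26×0.5 = 13
B: 100×0.5 = 50
= RGB(56, 13, 50)


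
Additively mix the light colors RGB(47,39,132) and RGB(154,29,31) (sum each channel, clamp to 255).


Additive: each channel = min(255, C₁+C₂)
R: 47+154 = 201 → 201
G: 39+29 = 68 → 68
B: 132+31 = 163 → 163
= RGB(201, 68, 163)


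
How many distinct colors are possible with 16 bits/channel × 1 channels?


Total bits = 16 bits/channel × 1 channels = 16 bits
Distinct colors = 2^16
= 65,536 colors


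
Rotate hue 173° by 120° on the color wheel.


New hue = (H + rotation) mod 360
New hue = (173 + 120) mod 360
= 293 mod 360
= 293°


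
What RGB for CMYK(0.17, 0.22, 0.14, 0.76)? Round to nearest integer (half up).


R = 255 × (1-C) × (1-K) = 255 × 0.83 × 0.24 = 50.796 → 51
G = 255 × (1-M) × (1-K) = 255 × 0.78 × 0.24 = 47.736 → 48
B = 255 × (1-Y) × (1-K) = 255 × 0.86 × 0.24 = 52.632 → 53
= RGB(51, 48, 53)


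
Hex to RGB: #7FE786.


7F → 127 (R)
E7 → 231 (G)
86 → 134 (B)
= RGB(127, 231, 134)


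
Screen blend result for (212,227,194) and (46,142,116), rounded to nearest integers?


Screen: C = 255 - (255-A)×(255-B)/255, rounded to nearest integer
R: 255 - (255-212)×(255-46)/255 = 255 - 8987/255 ≈ 255 - 35.243 = 219.757 → 220
G: 255 - (255-227)×(255-142)/255 = 255 - 3164/255 ≈ 255 - 12.408 = 242.592 → 243
B: 255 - (255-194)×(255-116)/255 = 255 - 8479/255 ≈ 255 - 33.251 = 221.749 → 222
= RGB(220, 243, 222)


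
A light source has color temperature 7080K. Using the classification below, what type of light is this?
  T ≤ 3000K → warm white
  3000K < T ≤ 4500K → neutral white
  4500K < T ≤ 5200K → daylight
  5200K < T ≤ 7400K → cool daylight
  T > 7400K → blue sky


Temperature: 7080K
5200K < 7080K ≤ 7400K → cool daylight
Classification: cool daylight


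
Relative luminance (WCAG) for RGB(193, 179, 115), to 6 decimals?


Linearize each channel (sRGB transfer function): c = v/255; c_lin = c/12.92 if c ≤ 0.04045, else ((c+0.055)/1.055)^2.4
  R: 193/255 ≈ 0.756863 > 0.04045 → ((0.756863+0.055)/1.055)^2.4 ≈ 0.533276
  G: 179/255 ≈ 0.701961 > 0.04045 → ((0.701961+0.055)/1.055)^2.4 ≈ 0.450786
  B: 115/255 ≈ 0.450980 > 0.04045 → ((0.450980+0.055)/1.055)^2.4 ≈ 0.171441
R_lin = 0.533276, G_lin = 0.450786, B_lin = 0.171441
L = 0.2126×R + 0.7152×G + 0.0722×B
L = 0.2126×0.533276 + 0.7152×0.450786 + 0.0722×0.171441
L ≈ 0.448155


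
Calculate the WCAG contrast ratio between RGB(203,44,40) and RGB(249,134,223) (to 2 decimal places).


Linearize each sRGB channel c=v/255: c/12.92 if c ≤ 0.04045 else ((c+0.055)/1.055)^2.4
L = 0.2126×R_lin + 0.7152×G_lin + 0.0722×B_lin
Color 1 (203,44,40):
  R=203: 203/255≈0.7961 > 0.04045 → ((0.7961+0.055)/1.055)^2.4 ≈ 0.59720
  G=44: 44/255≈0.1725 > 0.04045 → ((0.1725+0.055)/1.055)^2.4 ≈ 0.02519
  B=40: 40/255≈0.1569 > 0.04045 → ((0.1569+0.055)/1.055)^2.4 ≈ 0.02122
  L1 = 0.2126×0.59720 + 0.7152×0.02519 + 0.0722×0.02122 ≈ 0.14651
Color 2 (249,134,223):
  R=249: 249/255≈0.9765 > 0.04045 → ((0.9765+0.055)/1.055)^2.4 ≈ 0.94731
  G=134: 134/255≈0.5255 > 0.04045 → ((0.5255+0.055)/1.055)^2.4 ≈ 0.23840
  B=223: 223/255≈0.8745 > 0.04045 → ((0.8745+0.055)/1.055)^2.4 ≈ 0.73791
  L2 = 0.2126×0.94731 + 0.7152×0.23840 + 0.0722×0.73791 ≈ 0.42518
Lighter = 0.42518, Darker = 0.14651
Ratio = (L_lighter + 0.05) / (L_darker + 0.05)
Ratio = (0.42518 + 0.05) / (0.14651 + 0.05) = 0.47518 / 0.19651 ≈ 2.4181
Ratio ≈ 2.42:1


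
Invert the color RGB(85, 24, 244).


Invert: (255-R, 255-G, 255-B)
R: 255-85 = 170
G: 255-24 = 231
B: 255-244 = 11
= RGB(170, 231, 11)


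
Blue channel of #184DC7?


Color: #184DC7
R = 18 = 24
G = 4D = 77
B = C7 = 199
Blue = 199


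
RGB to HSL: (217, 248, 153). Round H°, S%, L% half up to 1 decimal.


Normalize: R'=217/255≈0.8510, G'=248/255≈0.9725, B'=153/255≈0.6000
Max=248/255, Min=153/255, Δ=Max-Min=95/255
L = (Max+Min)/2 = (248+153)/510 = 401/510 = 0.78627… → L = 78.6%
L > 0.5 → S = Δ/(2-Max-Min) = 95/(510-248-153) = 95/109 = 0.87155… → S = 87.2%
(the 1/255 factors cancel in S and H, so raw channel differences can be used)
Max is G' → H = 60 × ((B-R)/Δ + 2) = 60 × ((153-217)/95 + 2)
  -64/95 + 2 = -0.6736… + 2 = 1.3263…
  H = 60 × 1.3263… = 79.578…° → H = 79.6°
= HSL(79.6°, 87.2%, 78.6%)


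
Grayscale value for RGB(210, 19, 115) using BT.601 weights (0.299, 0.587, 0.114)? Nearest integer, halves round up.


Gray = 0.299×R + 0.587×G + 0.114×B
Gray = 0.299×210 + 0.587×19 + 0.114×115
Gray = 62.790 + 11.153 + 13.110
Gray = 87.053 → round half up → 87
Gray = 87


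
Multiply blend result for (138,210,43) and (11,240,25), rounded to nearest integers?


Multiply: C = A×B/255, rounded to nearest integer
R: 138×11/255 = 1518/255 ≈ 5.953 → 6
G: 210×240/255 = 50400/255 ≈ 197.647 → 198
B: 43×25/255 = 1075/255 ≈ 4.216 → 4
= RGB(6, 198, 4)


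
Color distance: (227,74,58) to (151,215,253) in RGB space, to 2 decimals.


d = √[(R₁-R₂)² + (G₁-G₂)² + (B₁-B₂)²]
d = √[(227-151)² + (74-215)² + (58-253)²]
d = √[5776 + 19881 + 38025]
d = √63682
d ≈ 252.35


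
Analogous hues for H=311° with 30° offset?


Base hue: 311°
Left analog: (311 - 30) mod 360 = 281°
Right analog: (311 + 30) mod 360 = 341°
Analogous hues = 281° and 341°


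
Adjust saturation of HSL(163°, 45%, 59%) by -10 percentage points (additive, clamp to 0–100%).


Original S = 45%
Adjustment = -10 percentage points
New S = 45 + (-10) = 35
Clamp to [0, 100] → 35
= HSL(163°, 35%, 59%)


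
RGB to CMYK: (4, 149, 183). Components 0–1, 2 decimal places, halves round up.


R'=4/255≈0.0157, G'=149/255≈0.5843, B'=183/255≈0.7176
K = 1 - max(R',G',B') = 1 - 183/255 = 72/255 = 0.28235… → 0.28
(1-R'-K)/(1-K) simplifies to (max-R)/max with max = 183:
C = (183-4)/183 = 179/183 = 0.97814… → 0.98
M = (183-149)/183 = 34/183 = 0.18579… → 0.19
Y = (183-183)/183 = 0/183 = 0 → 0.00
= CMYK(0.98, 0.19, 0.00, 0.28)


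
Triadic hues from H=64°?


Triadic: equally spaced at 120° intervals
H1 = 64°
H2 = (64 + 120) mod 360 = 184°
H3 = (64 + 240) mod 360 = 304°
Triadic = 64°, 184°, 304°


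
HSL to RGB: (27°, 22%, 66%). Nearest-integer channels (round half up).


H=27°, S=0.22, L=0.66
C = (1-|2L-1|)×S = (1-|0.32|)×0.22 = 0.1496
H' = H/60 = 27/60 ≈ 0.4500; X = C×(1-|H' mod 2 - 1|) = 0.06732
m = L - C/2 = 0.66 - 0.0748 = 0.5852
Sector ⌊H'⌋ = 0 → (R',G',B') = (0.1496, 0.06732, 0.0)
RGB = ((R'+m)×255, (G'+m)×255, (B'+m)×255) = (187.374, 166.3926, 149.226)
Round half up → RGB(187, 166, 149)


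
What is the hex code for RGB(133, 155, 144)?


R = 133 → 85 (hex)
G = 155 → 9B (hex)
B = 144 → 90 (hex)
Hex = #859B90


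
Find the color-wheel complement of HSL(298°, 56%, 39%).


Complement = opposite side of color wheel = hue + 180°
H' = (298 + 180) mod 360 = 118°
S and L unchanged.
= HSL(118°, 56%, 39%)


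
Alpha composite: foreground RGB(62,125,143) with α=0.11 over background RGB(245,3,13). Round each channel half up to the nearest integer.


C = α×F + (1-α)×B, with 1-α = 0.89
R: 0.11×62 + 0.89×245 = 6.82 + 218.05 = 224.87 → 225
G: 0.11×125 + 0.89×3 = 13.75 + 2.67 = 16.42 → 16
B: 0.11×143 + 0.89×13 = 15.73 + 11.57 = 27.30 → 27
= RGB(225, 16, 27)


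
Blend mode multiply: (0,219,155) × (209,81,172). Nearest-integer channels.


Multiply: C = A×B/255, rounded to nearest integer
R: 0×209/255 = 0/255 ≈ 0.000 → 0
G: 219×81/255 = 17739/255 ≈ 69.565 → 70
B: 155×172/255 = 26660/255 ≈ 104.549 → 105
= RGB(0, 70, 105)


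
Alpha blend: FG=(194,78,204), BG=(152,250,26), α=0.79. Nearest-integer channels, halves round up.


C = α×F + (1-α)×B, with 1-α = 0.21
R: 0.79×194 + 0.21×152 = 153.26 + 31.92 = 185.18 → 185
G: 0.79×78 + 0.21×250 = 61.62 + 52.50 = 114.12 → 114
B: 0.79×204 + 0.21×26 = 161.16 + 5.46 = 166.62 → 167
= RGB(185, 114, 167)


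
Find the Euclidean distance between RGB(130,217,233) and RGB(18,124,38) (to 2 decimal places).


d = √[(R₁-R₂)² + (G₁-G₂)² + (B₁-B₂)²]
d = √[(130-18)² + (217-124)² + (233-38)²]
d = √[12544 + 8649 + 38025]
d = √59218
d ≈ 243.35


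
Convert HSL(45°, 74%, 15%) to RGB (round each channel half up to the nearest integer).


H=45°, S=0.74, L=0.15
C = (1-|2L-1|)×S = (1-|-0.70|)×0.74 = 0.222
H' = H/60 = 45/60 ≈ 0.7500; X = C×(1-|H' mod 2 - 1|) = 0.1665
m = L - C/2 = 0.15 - 0.111 = 0.039
Sector ⌊H'⌋ = 0 → (R',G',B') = (0.222, 0.1665, 0.0)
RGB = ((R'+m)×255, (G'+m)×255, (B'+m)×255) = (66.555, 52.4025, 9.945)
Round half up → RGB(67, 52, 10)


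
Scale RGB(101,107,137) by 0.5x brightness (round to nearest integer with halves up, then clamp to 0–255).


Multiply each channel by 0.5, round half up, clamp to [0, 255]
R: 101×0.5 = 50.5 → round → 51
G: 107×0.5 = 53.5 → round → 54
B: 137×0.5 = 68.5 → round → 69
= RGB(51, 54, 69)


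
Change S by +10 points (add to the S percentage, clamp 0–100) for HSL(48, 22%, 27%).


Original S = 22%
Adjustment = +10 percentage points
New S = 22 + (10) = 32
Clamp to [0, 100] → 32
= HSL(48°, 32%, 27%)


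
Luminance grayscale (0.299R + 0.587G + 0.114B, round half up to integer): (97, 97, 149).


Gray = 0.299×R + 0.587×G + 0.114×B
Gray = 0.299×97 + 0.587×97 + 0.114×149
Gray = 29.003 + 56.939 + 16.986
Gray = 102.928 → round half up → 103
Gray = 103


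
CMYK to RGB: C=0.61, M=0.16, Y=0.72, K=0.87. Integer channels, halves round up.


R = 255 × (1-C) × (1-K) = 255 × 0.39 × 0.13 = 12.9285 → 13
G = 255 × (1-M) × (1-K) = 255 × 0.84 × 0.13 = 27.846 → 28
B = 255 × (1-Y) × (1-K) = 255 × 0.28 × 0.13 = 9.282 → 9
= RGB(13, 28, 9)


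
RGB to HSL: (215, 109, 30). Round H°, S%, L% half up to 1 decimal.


Normalize: R'=215/255≈0.8431, G'=109/255≈0.4275, B'=30/255≈0.1176
Max=215/255, Min=30/255, Δ=Max-Min=185/255
L = (Max+Min)/2 = (215+30)/510 = 245/510 = 0.48039… → L = 48.0%
L ≤ 0.5 → S = Δ/(Max+Min) = 185/(215+30) = 185/245 = 0.75510… → S = 75.5%
(the 1/255 factors cancel in S and H, so raw channel differences can be used)
Max is R' → H = 60 × (((G-B)/Δ) mod 6) = 60 × (((109-30)/185) mod 6)
  79/185 = 0.4270…
  H = 60 × 0.4270… = 25.621…° → H = 25.6°
= HSL(25.6°, 75.5%, 48.0%)


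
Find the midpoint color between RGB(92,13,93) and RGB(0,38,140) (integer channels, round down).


Midpoint: each channel = ⌊(C₁+C₂)/2⌋
R: ⌊(92+0)/2⌋ = 46
G: ⌊(13+38)/2⌋ = 25
B: ⌊(93+140)/2⌋ = 116
= RGB(46, 25, 116)


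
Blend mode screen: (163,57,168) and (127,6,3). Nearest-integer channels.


Screen: C = 255 - (255-A)×(255-B)/255, rounded to nearest integer
R: 255 - (255-163)×(255-127)/255 = 255 - 11776/255 ≈ 255 - 46.180 = 208.820 → 209
G: 255 - (255-57)×(255-6)/255 = 255 - 49302/255 ≈ 255 - 193.341 = 61.659 → 62
B: 255 - (255-168)×(255-3)/255 = 255 - 21924/255 ≈ 255 - 85.976 = 169.024 → 169
= RGB(209, 62, 169)


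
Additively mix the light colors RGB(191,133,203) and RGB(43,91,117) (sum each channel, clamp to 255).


Additive: each channel = min(255, C₁+C₂)
R: 191+43 = 234 → 234
G: 133+91 = 224 → 224
B: 203+117 = 320 → 255
= RGB(234, 224, 255)


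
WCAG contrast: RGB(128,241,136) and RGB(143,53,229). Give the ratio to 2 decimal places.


Linearize each sRGB channel c=v/255: c/12.92 if c ≤ 0.04045 else ((c+0.055)/1.055)^2.4
L = 0.2126×R_lin + 0.7152×G_lin + 0.0722×B_lin
Color 1 (128,241,136):
  R=128: 128/255≈0.5020 > 0.04045 → ((0.5020+0.055)/1.055)^2.4 ≈ 0.21586
  G=241: 241/255≈0.9451 > 0.04045 → ((0.9451+0.055)/1.055)^2.4 ≈ 0.87962
  B=136: 136/255≈0.5333 > 0.04045 → ((0.5333+0.055)/1.055)^2.4 ≈ 0.24620
  L1 = 0.2126×0.21586 + 0.7152×0.87962 + 0.0722×0.24620 ≈ 0.69277
Color 2 (143,53,229):
  R=143: 143/255≈0.5608 > 0.04045 → ((0.5608+0.055)/1.055)^2.4 ≈ 0.27468
  G=53: 53/255≈0.2078 > 0.04045 → ((0.2078+0.055)/1.055)^2.4 ≈ 0.03560
  B=229: 229/255≈0.8980 > 0.04045 → ((0.8980+0.055)/1.055)^2.4 ≈ 0.78354
  L2 = 0.2126×0.27468 + 0.7152×0.03560 + 0.0722×0.78354 ≈ 0.14043
Lighter = 0.69277, Darker = 0.14043
Ratio = (L_lighter + 0.05) / (L_darker + 0.05)
Ratio = (0.69277 + 0.05) / (0.14043 + 0.05) = 0.74277 / 0.19043 ≈ 3.9005
Ratio ≈ 3.90:1


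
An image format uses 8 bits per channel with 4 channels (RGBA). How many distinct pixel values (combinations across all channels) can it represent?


Total bits = 8 bits/channel × 4 channels = 32 bits
Distinct pixel values = 2^32
= 4,294,967,296 pixel values


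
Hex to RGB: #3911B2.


39 → 57 (R)
11 → 17 (G)
B2 → 178 (B)
= RGB(57, 17, 178)


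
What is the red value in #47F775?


Color: #47F775
R = 47 = 71
G = F7 = 247
B = 75 = 117
Red = 71


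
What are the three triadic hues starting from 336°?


Triadic: equally spaced at 120° intervals
H1 = 336°
H2 = (336 + 120) mod 360 = 96°
H3 = (336 + 240) mod 360 = 216°
Triadic = 336°, 96°, 216°


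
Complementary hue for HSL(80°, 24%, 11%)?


Complement = opposite side of color wheel = hue + 180°
H' = (80 + 180) mod 360 = 260°
S and L unchanged.
= HSL(260°, 24%, 11%)


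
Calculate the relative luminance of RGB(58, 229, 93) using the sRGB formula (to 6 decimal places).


Linearize each channel (sRGB transfer function): c = v/255; c_lin = c/12.92 if c ≤ 0.04045, else ((c+0.055)/1.055)^2.4
  R: 58/255 ≈ 0.227451 > 0.04045 → ((0.227451+0.055)/1.055)^2.4 ≈ 0.042311
  G: 229/255 ≈ 0.898039 > 0.04045 → ((0.898039+0.055)/1.055)^2.4 ≈ 0.783538
  B: 93/255 ≈ 0.364706 > 0.04045 → ((0.364706+0.055)/1.055)^2.4 ≈ 0.109462
R_lin = 0.042311, G_lin = 0.783538, B_lin = 0.109462
L = 0.2126×R + 0.7152×G + 0.0722×B
L = 0.2126×0.042311 + 0.7152×0.783538 + 0.0722×0.109462
L ≈ 0.577285


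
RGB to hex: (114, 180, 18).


R = 114 → 72 (hex)
G = 180 → B4 (hex)
B = 18 → 12 (hex)
Hex = #72B412


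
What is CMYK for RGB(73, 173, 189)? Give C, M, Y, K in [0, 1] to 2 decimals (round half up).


R'=73/255≈0.2863, G'=173/255≈0.6784, B'=189/255≈0.7412
K = 1 - max(R',G',B') = 1 - 189/255 = 66/255 = 0.25882… → 0.26
(1-R'-K)/(1-K) simplifies to (max-R)/max with max = 189:
C = (189-73)/189 = 116/189 = 0.61375… → 0.61
M = (189-173)/189 = 16/189 = 0.08465… → 0.08
Y = (189-189)/189 = 0/189 = 0 → 0.00
= CMYK(0.61, 0.08, 0.00, 0.26)


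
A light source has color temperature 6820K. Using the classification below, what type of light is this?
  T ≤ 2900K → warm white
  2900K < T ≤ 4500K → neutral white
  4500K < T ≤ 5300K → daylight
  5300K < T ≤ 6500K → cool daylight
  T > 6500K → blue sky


Temperature: 6820K
6820K > 6500K → blue sky
Classification: blue sky


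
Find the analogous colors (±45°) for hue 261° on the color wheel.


Base hue: 261°
Left analog: (261 - 45) mod 360 = 216°
Right analog: (261 + 45) mod 360 = 306°
Analogous hues = 216° and 306°


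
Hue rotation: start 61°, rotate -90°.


New hue = (H + rotation) mod 360
New hue = (61 -90) mod 360
= -29 mod 360
= 331°


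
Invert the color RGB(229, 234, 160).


Invert: (255-R, 255-G, 255-B)
R: 255-229 = 26
G: 255-234 = 21
B: 255-160 = 95
= RGB(26, 21, 95)


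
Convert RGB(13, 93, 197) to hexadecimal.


R = 13 → 0D (hex)
G = 93 → 5D (hex)
B = 197 → C5 (hex)
Hex = #0D5DC5


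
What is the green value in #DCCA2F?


Color: #DCCA2F
R = DC = 220
G = CA = 202
B = 2F = 47
Green = 202


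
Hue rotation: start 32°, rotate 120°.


New hue = (H + rotation) mod 360
New hue = (32 + 120) mod 360
= 152 mod 360
= 152°


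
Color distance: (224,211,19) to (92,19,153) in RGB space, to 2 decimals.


d = √[(R₁-R₂)² + (G₁-G₂)² + (B₁-B₂)²]
d = √[(224-92)² + (211-19)² + (19-153)²]
d = √[17424 + 36864 + 17956]
d = √72244
d ≈ 268.78


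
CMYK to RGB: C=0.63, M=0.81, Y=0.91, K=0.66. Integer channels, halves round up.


R = 255 × (1-C) × (1-K) = 255 × 0.37 × 0.34 = 32.079 → 32
G = 255 × (1-M) × (1-K) = 255 × 0.19 × 0.34 = 16.473 → 16
B = 255 × (1-Y) × (1-K) = 255 × 0.09 × 0.34 = 7.803 → 8
= RGB(32, 16, 8)


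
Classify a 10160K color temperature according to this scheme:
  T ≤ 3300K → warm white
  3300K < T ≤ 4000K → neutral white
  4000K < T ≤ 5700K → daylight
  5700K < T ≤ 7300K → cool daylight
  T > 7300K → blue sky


Temperature: 10160K
10160K > 7300K → blue sky
Classification: blue sky


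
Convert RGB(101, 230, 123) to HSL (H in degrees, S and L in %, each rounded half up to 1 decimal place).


Normalize: R'=101/255≈0.3961, G'=230/255≈0.9020, B'=123/255≈0.4824
Max=230/255, Min=101/255, Δ=Max-Min=129/255
L = (Max+Min)/2 = (230+101)/510 = 331/510 = 0.64901… → L = 64.9%
L > 0.5 → S = Δ/(2-Max-Min) = 129/(510-230-101) = 129/179 = 0.72067… → S = 72.1%
(the 1/255 factors cancel in S and H, so raw channel differences can be used)
Max is G' → H = 60 × ((B-R)/Δ + 2) = 60 × ((123-101)/129 + 2)
  22/129 + 2 = 0.1705… + 2 = 2.1705…
  H = 60 × 2.1705… = 130.232…° → H = 130.2°
= HSL(130.2°, 72.1%, 64.9%)


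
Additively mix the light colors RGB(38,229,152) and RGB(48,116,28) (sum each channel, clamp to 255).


Additive: each channel = min(255, C₁+C₂)
R: 38+48 = 86 → 86
G: 229+116 = 345 → 255
B: 152+28 = 180 → 180
= RGB(86, 255, 180)


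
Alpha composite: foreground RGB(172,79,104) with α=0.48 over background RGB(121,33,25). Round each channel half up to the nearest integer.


C = α×F + (1-α)×B, with 1-α = 0.52
R: 0.48×172 + 0.52×121 = 82.56 + 62.92 = 145.48 → 145
G: 0.48×79 + 0.52×33 = 37.92 + 17.16 = 55.08 → 55
B: 0.48×104 + 0.52×25 = 49.92 + 13.00 = 62.92 → 63
= RGB(145, 55, 63)


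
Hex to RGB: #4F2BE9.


4F → 79 (R)
2B → 43 (G)
E9 → 233 (B)
= RGB(79, 43, 233)


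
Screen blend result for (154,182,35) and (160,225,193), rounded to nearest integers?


Screen: C = 255 - (255-A)×(255-B)/255, rounded to nearest integer
R: 255 - (255-154)×(255-160)/255 = 255 - 9595/255 ≈ 255 - 37.627 = 217.373 → 217
G: 255 - (255-182)×(255-225)/255 = 255 - 2190/255 ≈ 255 - 8.588 = 246.412 → 246
B: 255 - (255-35)×(255-193)/255 = 255 - 13640/255 ≈ 255 - 53.490 = 201.510 → 202
= RGB(217, 246, 202)


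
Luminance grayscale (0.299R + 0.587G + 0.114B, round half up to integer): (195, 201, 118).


Gray = 0.299×R + 0.587×G + 0.114×B
Gray = 0.299×195 + 0.587×201 + 0.114×118
Gray = 58.305 + 117.987 + 13.452
Gray = 189.744 → round half up → 190
Gray = 190


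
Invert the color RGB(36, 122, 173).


Invert: (255-R, 255-G, 255-B)
R: 255-36 = 219
G: 255-122 = 133
B: 255-173 = 82
= RGB(219, 133, 82)


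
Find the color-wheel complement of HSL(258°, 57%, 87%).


Complement = opposite side of color wheel = hue + 180°
H' = (258 + 180) mod 360 = 78°
S and L unchanged.
= HSL(78°, 57%, 87%)


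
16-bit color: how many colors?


Colors = 2^bits = 2^16
= 65,536 colors


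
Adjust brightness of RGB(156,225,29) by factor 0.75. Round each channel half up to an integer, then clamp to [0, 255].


Multiply each channel by 0.75, round half up, clamp to [0, 255]
R: 156×0.75 = 117
G: 225×0.75 = 168.75 → round → 169
B: 29×0.75 = 21.75 → round → 22
= RGB(117, 169, 22)


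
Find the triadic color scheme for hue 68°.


Triadic: equally spaced at 120° intervals
H1 = 68°
H2 = (68 + 120) mod 360 = 188°
H3 = (68 + 240) mod 360 = 308°
Triadic = 68°, 188°, 308°


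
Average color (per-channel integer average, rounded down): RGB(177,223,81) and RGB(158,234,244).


Midpoint: each channel = ⌊(C₁+C₂)/2⌋
R: ⌊(177+158)/2⌋ = 167
G: ⌊(223+234)/2⌋ = 228
B: ⌊(81+244)/2⌋ = 162
= RGB(167, 228, 162)


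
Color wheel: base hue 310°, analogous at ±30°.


Base hue: 310°
Left analog: (310 - 30) mod 360 = 280°
Right analog: (310 + 30) mod 360 = 340°
Analogous hues = 280° and 340°


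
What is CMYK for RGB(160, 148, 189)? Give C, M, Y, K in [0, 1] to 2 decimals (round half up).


R'=160/255≈0.6275, G'=148/255≈0.5804, B'=189/255≈0.7412
K = 1 - max(R',G',B') = 1 - 189/255 = 66/255 = 0.25882… → 0.26
(1-R'-K)/(1-K) simplifies to (max-R)/max with max = 189:
C = (189-160)/189 = 29/189 = 0.15343… → 0.15
M = (189-148)/189 = 41/189 = 0.21693… → 0.22
Y = (189-189)/189 = 0/189 = 0 → 0.00
= CMYK(0.15, 0.22, 0.00, 0.26)


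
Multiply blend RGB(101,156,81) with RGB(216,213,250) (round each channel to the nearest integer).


Multiply: C = A×B/255, rounded to nearest integer
R: 101×216/255 = 21816/255 ≈ 85.553 → 86
G: 156×213/255 = 33228/255 ≈ 130.306 → 130
B: 81×250/255 = 20250/255 ≈ 79.412 → 79
= RGB(86, 130, 79)


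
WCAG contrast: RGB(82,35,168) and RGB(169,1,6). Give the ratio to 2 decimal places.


Linearize each sRGB channel c=v/255: c/12.92 if c ≤ 0.04045 else ((c+0.055)/1.055)^2.4
L = 0.2126×R_lin + 0.7152×G_lin + 0.0722×B_lin
Color 1 (82,35,168):
  R=82: 82/255≈0.3216 > 0.04045 → ((0.3216+0.055)/1.055)^2.4 ≈ 0.08438
  G=35: 35/255≈0.1373 > 0.04045 → ((0.1373+0.055)/1.055)^2.4 ≈ 0.01681
  B=168: 168/255≈0.6588 > 0.04045 → ((0.6588+0.055)/1.055)^2.4 ≈ 0.39157
  L1 = 0.2126×0.08438 + 0.7152×0.01681 + 0.0722×0.39157 ≈ 0.05823
Color 2 (169,1,6):
  R=169: 169/255≈0.6627 > 0.04045 → ((0.6627+0.055)/1.055)^2.4 ≈ 0.39676
  G=1: 1/255≈0.0039 ≤ 0.04045 → 0.0039/12.92 ≈ 0.00030
  B=6: 6/255≈0.0235 ≤ 0.04045 → 0.0235/12.92 ≈ 0.00182
  L2 = 0.2126×0.39676 + 0.7152×0.00030 + 0.0722×0.00182 ≈ 0.08470
Lighter = 0.08470, Darker = 0.05823
Ratio = (L_lighter + 0.05) / (L_darker + 0.05)
Ratio = (0.08470 + 0.05) / (0.05823 + 0.05) = 0.13470 / 0.10823 ≈ 1.2446
Ratio ≈ 1.24:1


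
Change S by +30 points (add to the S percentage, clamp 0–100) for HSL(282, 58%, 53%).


Original S = 58%
Adjustment = +30 percentage points
New S = 58 + (30) = 88
Clamp to [0, 100] → 88
= HSL(282°, 88%, 53%)


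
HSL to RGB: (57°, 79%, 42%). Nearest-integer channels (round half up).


H=57°, S=0.79, L=0.42
C = (1-|2L-1|)×S = (1-|-0.16|)×0.79 = 0.6636
H' = H/60 = 57/60 ≈ 0.9500; X = C×(1-|H' mod 2 - 1|) = 0.63042
m = L - C/2 = 0.42 - 0.3318 = 0.0882
Sector ⌊H'⌋ = 0 → (R',G',B') = (0.6636, 0.63042, 0.0)
RGB = ((R'+m)×255, (G'+m)×255, (B'+m)×255) = (191.709, 183.2481, 22.491)
Round half up → RGB(192, 183, 22)


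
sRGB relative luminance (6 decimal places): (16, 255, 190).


Linearize each channel (sRGB transfer function): c = v/255; c_lin = c/12.92 if c ≤ 0.04045, else ((c+0.055)/1.055)^2.4
  R: 16/255 ≈ 0.062745 > 0.04045 → ((0.062745+0.055)/1.055)^2.4 ≈ 0.005182
  G: 255/255 ≈ 1.000000 > 0.04045 → ((1.000000+0.055)/1.055)^2.4 ≈ 1.000000
  B: 190/255 ≈ 0.745098 > 0.04045 → ((0.745098+0.055)/1.055)^2.4 ≈ 0.514918
R_lin = 0.005182, G_lin = 1.000000, B_lin = 0.514918
L = 0.2126×R + 0.7152×G + 0.0722×B
L = 0.2126×0.005182 + 0.7152×1.000000 + 0.0722×0.514918
L ≈ 0.753479


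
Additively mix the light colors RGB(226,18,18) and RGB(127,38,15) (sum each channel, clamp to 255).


Additive: each channel = min(255, C₁+C₂)
R: 226+127 = 353 → 255
G: 18+38 = 56 → 56
B: 18+15 = 33 → 33
= RGB(255, 56, 33)


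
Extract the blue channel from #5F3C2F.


Color: #5F3C2F
R = 5F = 95
G = 3C = 60
B = 2F = 47
Blue = 47


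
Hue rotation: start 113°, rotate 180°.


New hue = (H + rotation) mod 360
New hue = (113 + 180) mod 360
= 293 mod 360
= 293°


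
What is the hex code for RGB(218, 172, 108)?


R = 218 → DA (hex)
G = 172 → AC (hex)
B = 108 → 6C (hex)
Hex = #DAAC6C


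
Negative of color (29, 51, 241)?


Invert: (255-R, 255-G, 255-B)
R: 255-29 = 226
G: 255-51 = 204
B: 255-241 = 14
= RGB(226, 204, 14)


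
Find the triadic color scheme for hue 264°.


Triadic: equally spaced at 120° intervals
H1 = 264°
H2 = (264 + 120) mod 360 = 24°
H3 = (264 + 240) mod 360 = 144°
Triadic = 264°, 24°, 144°


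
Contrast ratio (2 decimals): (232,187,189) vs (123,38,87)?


Linearize each sRGB channel c=v/255: c/12.92 if c ≤ 0.04045 else ((c+0.055)/1.055)^2.4
L = 0.2126×R_lin + 0.7152×G_lin + 0.0722×B_lin
Color 1 (232,187,189):
  R=232: 232/255≈0.9098 > 0.04045 → ((0.9098+0.055)/1.055)^2.4 ≈ 0.80695
  G=187: 187/255≈0.7333 > 0.04045 → ((0.7333+0.055)/1.055)^2.4 ≈ 0.49693
  B=189: 189/255≈0.7412 > 0.04045 → ((0.7412+0.055)/1.055)^2.4 ≈ 0.50888
  L1 = 0.2126×0.80695 + 0.7152×0.49693 + 0.0722×0.50888 ≈ 0.56371
Color 2 (123,38,87):
  R=123: 123/255≈0.4824 > 0.04045 → ((0.4824+0.055)/1.055)^2.4 ≈ 0.19807
  G=38: 38/255≈0.1490 > 0.04045 → ((0.1490+0.055)/1.055)^2.4 ≈ 0.01938
  B=87: 87/255≈0.3412 > 0.04045 → ((0.3412+0.055)/1.055)^2.4 ≈ 0.09531
  L2 = 0.2126×0.19807 + 0.7152×0.01938 + 0.0722×0.09531 ≈ 0.06285
Lighter = 0.56371, Darker = 0.06285
Ratio = (L_lighter + 0.05) / (L_darker + 0.05)
Ratio = (0.56371 + 0.05) / (0.06285 + 0.05) = 0.61371 / 0.11285 ≈ 5.4381
Ratio ≈ 5.44:1


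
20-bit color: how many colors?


Colors = 2^bits = 2^20
= 1,048,576 colors


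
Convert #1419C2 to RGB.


14 → 20 (R)
19 → 25 (G)
C2 → 194 (B)
= RGB(20, 25, 194)


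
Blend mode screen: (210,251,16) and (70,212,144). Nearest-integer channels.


Screen: C = 255 - (255-A)×(255-B)/255, rounded to nearest integer
R: 255 - (255-210)×(255-70)/255 = 255 - 8325/255 ≈ 255 - 32.647 = 222.353 → 222
G: 255 - (255-251)×(255-212)/255 = 255 - 172/255 ≈ 255 - 0.675 = 254.325 → 254
B: 255 - (255-16)×(255-144)/255 = 255 - 26529/255 ≈ 255 - 104.035 = 150.965 → 151
= RGB(222, 254, 151)


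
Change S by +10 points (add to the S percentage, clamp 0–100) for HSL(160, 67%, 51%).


Original S = 67%
Adjustment = +10 percentage points
New S = 67 + (10) = 77
Clamp to [0, 100] → 77
= HSL(160°, 77%, 51%)


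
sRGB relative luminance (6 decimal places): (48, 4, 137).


Linearize each channel (sRGB transfer function): c = v/255; c_lin = c/12.92 if c ≤ 0.04045, else ((c+0.055)/1.055)^2.4
  R: 48/255 ≈ 0.188235 > 0.04045 → ((0.188235+0.055)/1.055)^2.4 ≈ 0.029557
  G: 4/255 ≈ 0.015686 ≤ 0.04045 → 0.015686/12.92 ≈ 0.001214
  B: 137/255 ≈ 0.537255 > 0.04045 → ((0.537255+0.055)/1.055)^2.4 ≈ 0.250158
R_lin = 0.029557, G_lin = 0.001214, B_lin = 0.250158
L = 0.2126×R + 0.7152×G + 0.0722×B
L = 0.2126×0.029557 + 0.7152×0.001214 + 0.0722×0.250158
L ≈ 0.025214


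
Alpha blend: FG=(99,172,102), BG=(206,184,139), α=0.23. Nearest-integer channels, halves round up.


C = α×F + (1-α)×B, with 1-α = 0.77
R: 0.23×99 + 0.77×206 = 22.77 + 158.62 = 181.39 → 181
G: 0.23×172 + 0.77×184 = 39.56 + 141.68 = 181.24 → 181
B: 0.23×102 + 0.77×139 = 23.46 + 107.03 = 130.49 → 130
= RGB(181, 181, 130)


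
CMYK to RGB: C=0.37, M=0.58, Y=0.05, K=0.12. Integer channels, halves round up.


R = 255 × (1-C) × (1-K) = 255 × 0.63 × 0.88 = 141.372 → 141
G = 255 × (1-M) × (1-K) = 255 × 0.42 × 0.88 = 94.248 → 94
B = 255 × (1-Y) × (1-K) = 255 × 0.95 × 0.88 = 213.18 → 213
= RGB(141, 94, 213)


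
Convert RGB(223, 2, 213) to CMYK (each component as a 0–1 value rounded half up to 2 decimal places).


R'=223/255≈0.8745, G'=2/255≈0.0078, B'=213/255≈0.8353
K = 1 - max(R',G',B') = 1 - 223/255 = 32/255 = 0.12549… → 0.13
(1-R'-K)/(1-K) simplifies to (max-R)/max with max = 223:
C = (223-223)/223 = 0/223 = 0 → 0.00
M = (223-2)/223 = 221/223 = 0.99103… → 0.99
Y = (223-213)/223 = 10/223 = 0.04484… → 0.04
= CMYK(0.00, 0.99, 0.04, 0.13)


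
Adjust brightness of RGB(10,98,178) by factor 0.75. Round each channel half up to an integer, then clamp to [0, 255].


Multiply each channel by 0.75, round half up, clamp to [0, 255]
R: 10×0.75 = 7.5 → round → 8
G: 98×0.75 = 73.5 → round → 74
B: 178×0.75 = 133.5 → round → 134
= RGB(8, 74, 134)


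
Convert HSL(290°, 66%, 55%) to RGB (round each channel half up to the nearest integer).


H=290°, S=0.66, L=0.55
C = (1-|2L-1|)×S = (1-|0.10|)×0.66 = 0.594
H' = H/60 = 290/60 ≈ 4.8333; X = C×(1-|H' mod 2 - 1|) = 0.495
m = L - C/2 = 0.55 - 0.297 = 0.253
Sector ⌊H'⌋ = 4 → (R',G',B') = (0.495, 0.0, 0.594)
RGB = ((R'+m)×255, (G'+m)×255, (B'+m)×255) = (190.74, 64.515, 215.985)
Round half up → RGB(191, 65, 216)


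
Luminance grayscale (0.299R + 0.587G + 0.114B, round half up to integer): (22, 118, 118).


Gray = 0.299×R + 0.587×G + 0.114×B
Gray = 0.299×22 + 0.587×118 + 0.114×118
Gray = 6.578 + 69.266 + 13.452
Gray = 89.296 → round half up → 89
Gray = 89


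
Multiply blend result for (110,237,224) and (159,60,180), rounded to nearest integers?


Multiply: C = A×B/255, rounded to nearest integer
R: 110×159/255 = 17490/255 ≈ 68.588 → 69
G: 237×60/255 = 14220/255 ≈ 55.765 → 56
B: 224×180/255 = 40320/255 ≈ 158.118 → 158
= RGB(69, 56, 158)


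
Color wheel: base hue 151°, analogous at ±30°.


Base hue: 151°
Left analog: (151 - 30) mod 360 = 121°
Right analog: (151 + 30) mod 360 = 181°
Analogous hues = 121° and 181°


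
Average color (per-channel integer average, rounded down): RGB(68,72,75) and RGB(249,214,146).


Midpoint: each channel = ⌊(C₁+C₂)/2⌋
R: ⌊(68+249)/2⌋ = 158
G: ⌊(72+214)/2⌋ = 143
B: ⌊(75+146)/2⌋ = 110
= RGB(158, 143, 110)


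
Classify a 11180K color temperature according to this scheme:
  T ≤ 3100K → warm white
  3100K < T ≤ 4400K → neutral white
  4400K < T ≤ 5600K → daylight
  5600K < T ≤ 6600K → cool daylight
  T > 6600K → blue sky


Temperature: 11180K
11180K > 6600K → blue sky
Classification: blue sky


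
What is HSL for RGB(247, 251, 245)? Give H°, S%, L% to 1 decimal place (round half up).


Normalize: R'=247/255≈0.9686, G'=251/255≈0.9843, B'=245/255≈0.9608
Max=251/255, Min=245/255, Δ=Max-Min=6/255
L = (Max+Min)/2 = (251+245)/510 = 496/510 = 0.97254… → L = 97.3%
L > 0.5 → S = Δ/(2-Max-Min) = 6/(510-251-245) = 6/14 = 0.42857… → S = 42.9%
(the 1/255 factors cancel in S and H, so raw channel differences can be used)
Max is G' → H = 60 × ((B-R)/Δ + 2) = 60 × ((245-247)/6 + 2)
  -2/6 + 2 = -0.3333… + 2 = 1.6666…
  H = 60 × 1.6666… = 100° → H = 100.0°
= HSL(100.0°, 42.9%, 97.3%)


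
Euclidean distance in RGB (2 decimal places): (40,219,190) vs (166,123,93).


d = √[(R₁-R₂)² + (G₁-G₂)² + (B₁-B₂)²]
d = √[(40-166)² + (219-123)² + (190-93)²]
d = √[15876 + 9216 + 9409]
d = √34501
d ≈ 185.74


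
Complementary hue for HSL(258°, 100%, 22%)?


Complement = opposite side of color wheel = hue + 180°
H' = (258 + 180) mod 360 = 78°
S and L unchanged.
= HSL(78°, 100%, 22%)


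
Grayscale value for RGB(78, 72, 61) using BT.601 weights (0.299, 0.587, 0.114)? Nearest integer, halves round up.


Gray = 0.299×R + 0.587×G + 0.114×B
Gray = 0.299×78 + 0.587×72 + 0.114×61
Gray = 23.322 + 42.264 + 6.954
Gray = 72.540 → round half up → 73
Gray = 73


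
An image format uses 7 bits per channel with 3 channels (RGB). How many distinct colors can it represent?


Total bits = 7 bits/channel × 3 channels = 21 bits
Distinct colors = 2^21
= 2,097,152 colors


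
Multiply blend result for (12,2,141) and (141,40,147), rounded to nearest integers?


Multiply: C = A×B/255, rounded to nearest integer
R: 12×141/255 = 1692/255 ≈ 6.635 → 7
G: 2×40/255 = 80/255 ≈ 0.314 → 0
B: 141×147/255 = 20727/255 ≈ 81.282 → 81
= RGB(7, 0, 81)


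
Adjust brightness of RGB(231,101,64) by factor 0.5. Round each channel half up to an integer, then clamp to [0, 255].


Multiply each channel by 0.5, round half up, clamp to [0, 255]
R: 231×0.5 = 115.5 → round → 116
G: 101×0.5 = 50.5 → round → 51
B: 64×0.5 = 32
= RGB(116, 51, 32)


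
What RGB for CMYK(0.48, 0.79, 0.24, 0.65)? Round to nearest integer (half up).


R = 255 × (1-C) × (1-K) = 255 × 0.52 × 0.35 = 46.41 → 46
G = 255 × (1-M) × (1-K) = 255 × 0.21 × 0.35 = 18.7425 → 19
B = 255 × (1-Y) × (1-K) = 255 × 0.76 × 0.35 = 67.83 → 68
= RGB(46, 19, 68)


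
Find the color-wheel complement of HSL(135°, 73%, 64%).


Complement = opposite side of color wheel = hue + 180°
H' = (135 + 180) mod 360 = 315°
S and L unchanged.
= HSL(315°, 73%, 64%)
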